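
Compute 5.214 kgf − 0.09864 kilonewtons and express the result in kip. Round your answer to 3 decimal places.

5.214 kgf = 0.0114949 kip and 0.09864 kN = 0.0221752 kip.
0.0114949 − 0.0221752 ≈ -0.011 kip.

-0.011 kip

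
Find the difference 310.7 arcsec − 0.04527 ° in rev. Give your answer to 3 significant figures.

310.7 arcsec = 0.000239738 rev and 0.04527 ° = 0.000125750 rev.
0.000239738 − 0.000125750 ≈ 0.000114 rev.

0.000114 revolutions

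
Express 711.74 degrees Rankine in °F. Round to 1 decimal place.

252.1 °F

°R = °F + 459.67.
Applying the formula gives 252.1 °F.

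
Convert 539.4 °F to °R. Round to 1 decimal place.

°R = °F + 459.67.
Applying the formula gives 999.1 °R.

999.1 °R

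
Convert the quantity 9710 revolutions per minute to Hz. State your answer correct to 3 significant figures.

162 hertz

1 rpm = 0.0166667 Hz.
So 9710 × 0.0166667 ≈ 162 Hz.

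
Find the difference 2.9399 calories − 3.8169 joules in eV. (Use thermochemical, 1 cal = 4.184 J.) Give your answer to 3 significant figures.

5.30e+19 eV

2.9399 cal = 7.67739e+19 eV and 3.8169 J = 2.38232e+19 eV.
7.67739e+19 − 2.38232e+19 ≈ 5.30e+19 eV.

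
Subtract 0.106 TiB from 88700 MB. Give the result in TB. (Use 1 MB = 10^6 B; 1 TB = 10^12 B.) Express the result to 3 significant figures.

-0.0278 terabytes

88700 MB = 0.0887000 TB and 0.106 TiB = 0.116548 TB.
0.0887000 − 0.116548 ≈ -0.0278 TB.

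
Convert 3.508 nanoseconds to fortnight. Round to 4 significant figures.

2.900 × 10^-15 fortnights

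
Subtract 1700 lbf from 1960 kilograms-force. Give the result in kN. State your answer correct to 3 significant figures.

1960 kgf = 19.2210 kN and 1700 lbf = 7.56198 kN.
19.2210 − 7.56198 ≈ 11.7 kN.

11.7 kN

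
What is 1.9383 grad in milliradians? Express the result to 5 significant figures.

1 gradian = 15.7080 milliradians.
Then 1.9383 × 15.7080 ≈ 30.447 mrad.

30.447 mrad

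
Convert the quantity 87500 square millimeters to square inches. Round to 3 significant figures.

1 square millimeter = 0.00155000 square inches.
Then 87500 × 0.00155000 ≈ 136 in².

136 in²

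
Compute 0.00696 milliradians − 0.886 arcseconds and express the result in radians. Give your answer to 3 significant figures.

0.00696 mrad = 6.96000e-6 rad and 0.886 arcsec = 4.29545e-6 rad.
6.96000e-6 − 4.29545e-6 ≈ 2.66e-6 rad.

2.66e-6 radians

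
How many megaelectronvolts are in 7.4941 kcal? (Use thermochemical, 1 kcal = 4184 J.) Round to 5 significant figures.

1 kilocalorie = 2.61145 × 10^16 megaelectronvolts.
7.4941 × 2.61145 × 10^16 ≈ 1.9570 × 10^17 MeV.

1.9570 × 10^17 megaelectronvolts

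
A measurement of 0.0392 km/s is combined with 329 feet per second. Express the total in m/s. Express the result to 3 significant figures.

139 m/s

0.0392 km/s = 39.2000 m/s and 329 ft/s = 100.279 m/s.
39.2000 + 100.279 ≈ 139 m/s.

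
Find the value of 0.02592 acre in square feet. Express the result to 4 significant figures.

1129 square feet

1 acre = 43560.0 ft².
Then 0.02592 × 43560.0 ≈ 1129 ft².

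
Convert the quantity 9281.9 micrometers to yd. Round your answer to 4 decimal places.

0.0102 yd

1 micrometer = 1.09361e-6 yd.
Thus 9281.9 × 1.09361e-6 ≈ 0.0102 yd.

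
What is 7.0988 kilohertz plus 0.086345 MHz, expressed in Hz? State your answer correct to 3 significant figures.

7.0988 kHz = 7098.80 Hz and 0.086345 MHz = 86345.0 Hz.
7098.80 + 86345.0 ≈ 93400 Hz.

93400 Hz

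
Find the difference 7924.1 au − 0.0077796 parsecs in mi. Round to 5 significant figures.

5.8743e+11 mi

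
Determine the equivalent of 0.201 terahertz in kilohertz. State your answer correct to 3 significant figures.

2.01 × 10^8 kilohertz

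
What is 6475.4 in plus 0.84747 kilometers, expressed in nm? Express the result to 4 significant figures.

1.012 × 10^12 nanometers

6475.4 in = 1.64475 × 10^11 nm and 0.84747 km = 8.47470 × 10^11 nm.
1.64475 × 10^11 + 8.47470 × 10^11 ≈ 1.012 × 10^12 nm.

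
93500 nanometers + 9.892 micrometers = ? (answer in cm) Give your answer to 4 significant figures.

93500 nm = 0.00935000 cm and 9.892 μm = 0.000989200 cm.
0.00935000 + 0.000989200 ≈ 0.01034 cm.

0.01034 cm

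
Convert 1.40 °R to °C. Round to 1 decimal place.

-272.4 °C

°R = (°C + 273.15) × 9/5.
Applying the formula gives -272.4 °C.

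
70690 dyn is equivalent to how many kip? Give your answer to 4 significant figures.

0.0001589 kips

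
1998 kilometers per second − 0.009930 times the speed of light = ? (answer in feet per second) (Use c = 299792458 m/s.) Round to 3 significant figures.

-3.21 × 10^6 ft/s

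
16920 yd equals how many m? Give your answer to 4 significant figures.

15470 m

1 yd = 0.914400 m.
Then 16920 × 0.914400 ≈ 15470 m.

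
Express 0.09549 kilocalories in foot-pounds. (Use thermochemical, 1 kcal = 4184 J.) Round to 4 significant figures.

1 kcal = 3085.96 foot-pounds.
Thus 0.09549 × 3085.96 ≈ 294.7 ft·lbf.

294.7 ft·lbf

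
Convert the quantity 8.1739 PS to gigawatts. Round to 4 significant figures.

1 PS = 7.35499e-7 GW.
8.1739 × 7.35499e-7 ≈ 6.012e-6 GW.

6.012e-6 GW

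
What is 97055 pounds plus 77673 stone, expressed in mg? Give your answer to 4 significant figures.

97055 lb = 4.40234 × 10^10 mg and 77673 st = 4.93246 × 10^11 mg.
4.40234 × 10^10 + 4.93246 × 10^11 ≈ 5.373 × 10^11 mg.

5.373 × 10^11 milligrams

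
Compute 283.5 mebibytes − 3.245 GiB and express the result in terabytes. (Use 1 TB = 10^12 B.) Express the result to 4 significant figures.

-0.003187 TB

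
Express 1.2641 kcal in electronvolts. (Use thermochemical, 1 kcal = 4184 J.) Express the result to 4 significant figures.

3.301e+22 electronvolts

1 kilocalorie = 2.61145e+22 eV.
1.2641 × 2.61145e+22 ≈ 3.301e+22 eV.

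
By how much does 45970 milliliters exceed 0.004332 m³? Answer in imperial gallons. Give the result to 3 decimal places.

9.159 imp gal

45970 mL = 10.1120 imp gal and 0.004332 m³ = 0.952907 imp gal.
10.1120 − 0.952907 ≈ 9.159 imp gal.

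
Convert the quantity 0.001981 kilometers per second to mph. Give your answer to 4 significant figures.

4.431 miles per hour

1 kilometer per second = 2236.94 mph.
So 0.001981 × 2236.94 ≈ 4.431 mph.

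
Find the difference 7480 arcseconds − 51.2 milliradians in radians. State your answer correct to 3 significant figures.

7480 arcsec = 0.0362641 rad and 51.2 mrad = 0.0512000 rad.
0.0362641 − 0.0512000 ≈ -0.0149 rad.

-0.0149 radians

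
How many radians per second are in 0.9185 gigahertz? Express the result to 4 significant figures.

5.771 × 10^9 radians per second

1 GHz = 6.28319 × 10^9 radians per second.
0.9185 × 6.28319 × 10^9 ≈ 5.771 × 10^9 rad/s.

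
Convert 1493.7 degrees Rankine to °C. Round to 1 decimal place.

°R = (°C + 273.15) × 9/5.
Applying the formula gives 556.7 °C.

556.7 degrees Celsius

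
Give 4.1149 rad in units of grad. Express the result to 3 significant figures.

262 gradians

1 rad = 63.6620 grad.
Then 4.1149 × 63.6620 ≈ 262 grad.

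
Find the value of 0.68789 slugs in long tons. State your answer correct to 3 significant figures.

0.00988 long ton

1 slug = 0.0143634 long ton.
Thus 0.68789 × 0.0143634 ≈ 0.00988 long ton.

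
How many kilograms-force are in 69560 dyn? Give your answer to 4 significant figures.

1 dyn = 1.01972e-6 kilograms-force.
Thus 69560 × 1.01972e-6 ≈ 0.07093 kgf.

0.07093 kgf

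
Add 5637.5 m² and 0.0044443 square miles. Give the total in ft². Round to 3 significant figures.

185000 ft²

5637.5 m² = 60681.5 ft² and 0.0044443 mi² = 123900 ft².
60681.5 + 123900 ≈ 185000 ft².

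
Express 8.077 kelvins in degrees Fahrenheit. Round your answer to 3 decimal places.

K = (°F + 459.67) × 5/9.
Applying the formula gives -445.131 °F.

-445.131 °F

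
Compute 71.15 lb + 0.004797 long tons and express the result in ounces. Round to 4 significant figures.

1310 ounces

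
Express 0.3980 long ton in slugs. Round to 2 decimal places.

27.71 slug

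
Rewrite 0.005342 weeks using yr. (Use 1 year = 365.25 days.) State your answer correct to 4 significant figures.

0.0001024 yr

1 wk = 0.0191650 yr.
Thus 0.005342 × 0.0191650 ≈ 0.0001024 yr.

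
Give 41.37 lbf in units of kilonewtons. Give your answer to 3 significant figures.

0.184 kilonewtons

1 lbf = 0.00444822 kilonewtons.
Then 41.37 × 0.00444822 ≈ 0.184 kN.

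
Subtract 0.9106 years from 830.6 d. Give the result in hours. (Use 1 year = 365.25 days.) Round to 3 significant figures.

830.6 d = 19934.4 h and 0.9106 yr = 7982.32 h.
19934.4 − 7982.32 ≈ 12000 h.

12000 hours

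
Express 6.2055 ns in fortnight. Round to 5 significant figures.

5.1302e-15 fortnight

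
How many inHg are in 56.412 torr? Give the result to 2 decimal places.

2.22 inches of mercury

1 torr = 0.0393701 inHg.
So 56.412 × 0.0393701 ≈ 2.22 inHg.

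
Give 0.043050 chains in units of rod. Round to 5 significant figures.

1 chain = 4.00000 rods.
Thus 0.043050 × 4.00000 ≈ 0.17220 rod.

0.17220 rod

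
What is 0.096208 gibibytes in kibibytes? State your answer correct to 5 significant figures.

1 GiB = 1.04858 × 10^6 KiB.
Then 0.096208 × 1.04858 × 10^6 ≈ 100880 KiB.

100880 kibibytes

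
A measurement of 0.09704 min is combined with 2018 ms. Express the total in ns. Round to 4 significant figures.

7.840 × 10^9 ns

0.09704 min = 5.82240 × 10^9 ns and 2018 ms = 2.01800 × 10^9 ns.
5.82240 × 10^9 + 2.01800 × 10^9 ≈ 7.840 × 10^9 ns.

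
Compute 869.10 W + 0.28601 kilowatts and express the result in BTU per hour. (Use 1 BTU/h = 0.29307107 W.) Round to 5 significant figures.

869.10 W = 2965.49 BTU/h and 0.28601 kW = 975.907 BTU/h.
2965.49 + 975.907 ≈ 3941.4 BTU/h.

3941.4 BTU/h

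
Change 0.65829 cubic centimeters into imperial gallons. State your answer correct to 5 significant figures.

1 cubic centimeter = 0.000219969 imp gal.
Thus 0.65829 × 0.000219969 ≈ 0.00014480 imp gal.

0.00014480 imperial gallons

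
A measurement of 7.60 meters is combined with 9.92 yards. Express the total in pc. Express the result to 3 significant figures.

7.60 m = 2.46299 × 10^-16 pc and 9.92 yd = 2.93966 × 10^-16 pc.
2.46299 × 10^-16 + 2.93966 × 10^-16 ≈ 5.40 × 10^-16 pc.

5.40 × 10^-16 pc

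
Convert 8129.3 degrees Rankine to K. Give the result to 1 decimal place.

4516.3 kelvins

°R = K × 9/5.
Applying the formula gives 4516.3 K.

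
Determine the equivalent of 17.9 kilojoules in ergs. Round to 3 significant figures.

1.79e+11 erg

1 kJ = 1.00000e+10 erg.
Thus 17.9 × 1.00000e+10 ≈ 1.79e+11 erg.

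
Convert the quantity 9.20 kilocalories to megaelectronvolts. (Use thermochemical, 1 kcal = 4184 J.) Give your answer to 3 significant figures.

2.40e+17 MeV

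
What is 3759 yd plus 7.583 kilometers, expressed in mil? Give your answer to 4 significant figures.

4.339 × 10^8 mils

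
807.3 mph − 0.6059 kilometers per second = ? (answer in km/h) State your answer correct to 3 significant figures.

-882 km/h

807.3 mph = 1299.22 km/h and 0.6059 km/s = 2181.24 km/h.
1299.22 − 2181.24 ≈ -882 km/h.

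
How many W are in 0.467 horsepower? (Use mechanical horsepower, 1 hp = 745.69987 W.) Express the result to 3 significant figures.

1 hp = 745.700 W.
Then 0.467 × 745.700 ≈ 348 W.

348 W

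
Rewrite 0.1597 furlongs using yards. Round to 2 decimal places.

35.13 yd

1 furlong = 220.000 yd.
Then 0.1597 × 220.000 ≈ 35.13 yd.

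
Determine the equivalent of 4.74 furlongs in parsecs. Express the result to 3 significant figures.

1 furlong = 6.51941 × 10^-15 pc.
So 4.74 × 6.51941 × 10^-15 ≈ 3.09 × 10^-14 pc.

3.09 × 10^-14 parsecs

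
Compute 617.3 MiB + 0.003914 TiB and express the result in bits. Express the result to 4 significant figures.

617.3 MiB = 5.17829e+9 bit and 0.003914 TiB = 3.44279e+10 bit.
5.17829e+9 + 3.44279e+10 ≈ 3.961e+10 bit.

3.961e+10 bit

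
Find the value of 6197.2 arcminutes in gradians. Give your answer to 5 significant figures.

114.76 grad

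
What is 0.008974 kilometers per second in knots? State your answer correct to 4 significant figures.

1 kilometer per second = 1943.84 kn.
Then 0.008974 × 1943.84 ≈ 17.44 kn.

17.44 kn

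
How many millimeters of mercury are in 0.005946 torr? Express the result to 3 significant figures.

1 torr = 1.00000 millimeters of mercury.
Then 0.005946 × 1.00000 ≈ 0.00595 mmHg.

0.00595 mmHg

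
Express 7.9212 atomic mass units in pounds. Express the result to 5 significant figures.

1 atomic mass unit = 3.66086e-27 lb.
So 7.9212 × 3.66086e-27 ≈ 2.8998e-26 lb.

2.8998e-26 pounds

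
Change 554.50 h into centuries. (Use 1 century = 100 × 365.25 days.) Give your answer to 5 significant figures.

0.00063256 century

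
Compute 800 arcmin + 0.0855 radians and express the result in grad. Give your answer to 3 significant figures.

20.3 grad

800 arcmin = 14.8148 grad and 0.0855 rad = 5.44310 grad.
14.8148 + 5.44310 ≈ 20.3 grad.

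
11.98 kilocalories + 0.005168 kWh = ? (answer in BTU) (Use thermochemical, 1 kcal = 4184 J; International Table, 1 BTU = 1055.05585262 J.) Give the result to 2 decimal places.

11.98 kcal = 47.5087 BTU and 0.005168 kWh = 17.6339 BTU.
47.5087 + 17.6339 ≈ 65.14 BTU.

65.14 British thermal units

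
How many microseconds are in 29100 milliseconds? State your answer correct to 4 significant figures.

2.910e+7 microseconds

1 ms = 1000.00 microseconds.
29100 × 1000.00 ≈ 2.910e+7 μs.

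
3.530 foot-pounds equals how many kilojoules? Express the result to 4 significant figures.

1 ft·lbf = 0.00135582 kilojoules.
Thus 3.530 × 0.00135582 ≈ 0.004786 kJ.

0.004786 kilojoules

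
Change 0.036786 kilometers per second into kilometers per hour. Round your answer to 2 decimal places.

1 km/s = 3600.00 kilometers per hour.
Thus 0.036786 × 3600.00 ≈ 132.43 km/h.

132.43 km/h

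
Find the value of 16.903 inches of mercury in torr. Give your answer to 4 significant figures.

429.3 torr

1 inHg = 25.4000 torr.
Thus 16.903 × 25.4000 ≈ 429.3 torr.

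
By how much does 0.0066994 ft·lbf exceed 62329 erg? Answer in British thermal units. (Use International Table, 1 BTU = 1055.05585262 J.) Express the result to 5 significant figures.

0.0066994 ft·lbf = 8.60918 × 10^-6 BTU and 62329 erg = 5.90765 × 10^-6 BTU.
8.60918 × 10^-6 − 5.90765 × 10^-6 ≈ 2.7015 × 10^-6 BTU.

2.7015 × 10^-6 British thermal units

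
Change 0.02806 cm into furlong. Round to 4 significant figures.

1 centimeter = 4.97097e-5 furlongs.
So 0.02806 × 4.97097e-5 ≈ 1.395e-6 furlong.

1.395e-6 furlongs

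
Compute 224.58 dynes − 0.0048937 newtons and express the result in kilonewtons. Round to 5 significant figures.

-2.6479 × 10^-6 kN

224.58 dyn = 2.24580 × 10^-6 kN and 0.0048937 N = 4.89370 × 10^-6 kN.
2.24580 × 10^-6 − 4.89370 × 10^-6 ≈ -2.6479 × 10^-6 kN.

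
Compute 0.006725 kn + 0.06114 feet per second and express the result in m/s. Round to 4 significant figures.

0.006725 kn = 0.00345964 m/s and 0.06114 ft/s = 0.0186355 m/s.
0.00345964 + 0.0186355 ≈ 0.02210 m/s.

0.02210 m/s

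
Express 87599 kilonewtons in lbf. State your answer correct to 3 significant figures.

1.97 × 10^7 pounds-force

1 kN = 224.809 pounds-force.
Thus 87599 × 224.809 ≈ 1.97 × 10^7 lbf.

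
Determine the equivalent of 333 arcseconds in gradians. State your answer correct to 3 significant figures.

1 arcsecond = 0.000308642 grad.
333 × 0.000308642 ≈ 0.103 grad.

0.103 grad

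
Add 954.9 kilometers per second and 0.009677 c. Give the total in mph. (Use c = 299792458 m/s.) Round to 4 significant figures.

954.9 km/s = 2.13605 × 10^6 mph and 0.009677 c = 6.48956 × 10^6 mph.
2.13605 × 10^6 + 6.48956 × 10^6 ≈ 8.626 × 10^6 mph.

8.626 × 10^6 miles per hour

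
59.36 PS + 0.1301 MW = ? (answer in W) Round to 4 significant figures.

173800 watts

59.36 PS = 43659.2 W and 0.1301 MW = 130100 W.
43659.2 + 130100 ≈ 173800 W.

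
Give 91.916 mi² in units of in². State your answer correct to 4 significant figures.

3.690 × 10^11 in²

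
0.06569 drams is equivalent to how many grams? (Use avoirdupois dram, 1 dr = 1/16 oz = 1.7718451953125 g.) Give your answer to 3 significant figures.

0.116 g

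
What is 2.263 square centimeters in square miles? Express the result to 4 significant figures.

1 square centimeter = 3.86102e-11 square miles.
Then 2.263 × 3.86102e-11 ≈ 8.737e-11 mi².

8.737e-11 square miles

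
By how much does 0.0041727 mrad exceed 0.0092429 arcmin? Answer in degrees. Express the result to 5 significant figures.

8.5030 × 10^-5 degrees

0.0041727 mrad = 0.000239078 ° and 0.0092429 arcmin = 0.000154048 °.
0.000239078 − 0.000154048 ≈ 8.5030 × 10^-5 °.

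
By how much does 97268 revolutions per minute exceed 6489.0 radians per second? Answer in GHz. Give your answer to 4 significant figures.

97268 rpm = 1.62113e-6 GHz and 6489.0 rad/s = 1.03276e-6 GHz.
1.62113e-6 − 1.03276e-6 ≈ 5.884e-7 GHz.

5.884e-7 GHz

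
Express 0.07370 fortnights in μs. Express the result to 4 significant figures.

8.915e+10 μs

1 fortnight = 1.20960e+12 μs.
So 0.07370 × 1.20960e+12 ≈ 8.915e+10 μs.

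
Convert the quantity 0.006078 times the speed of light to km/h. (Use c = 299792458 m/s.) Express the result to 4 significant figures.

6.560 × 10^6 kilometers per hour

1 speed of light = 1.07925 × 10^9 km/h.
Then 0.006078 × 1.07925 × 10^9 ≈ 6.560 × 10^6 km/h.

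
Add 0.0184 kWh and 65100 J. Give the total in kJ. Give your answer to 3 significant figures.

131 kilojoules

0.0184 kWh = 66.2400 kJ and 65100 J = 65.1000 kJ.
66.2400 + 65.1000 ≈ 131 kJ.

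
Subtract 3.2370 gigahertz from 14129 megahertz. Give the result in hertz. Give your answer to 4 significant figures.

1.089e+10 hertz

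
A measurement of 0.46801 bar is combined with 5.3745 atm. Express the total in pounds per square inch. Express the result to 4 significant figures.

0.46801 bar = 6.78791 psi and 5.3745 atm = 78.9834 psi.
6.78791 + 78.9834 ≈ 85.77 psi.

85.77 psi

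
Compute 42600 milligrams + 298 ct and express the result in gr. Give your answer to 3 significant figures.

42600 mg = 657.418 gr and 298 ct = 919.769 gr.
657.418 + 919.769 ≈ 1580 gr.

1580 gr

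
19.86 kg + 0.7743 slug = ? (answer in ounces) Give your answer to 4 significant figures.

1099 oz

19.86 kg = 700.541 oz and 0.7743 slug = 398.598 oz.
700.541 + 398.598 ≈ 1099 oz.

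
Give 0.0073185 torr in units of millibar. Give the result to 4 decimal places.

0.0098 millibar

1 torr = 1.33322 mbar.
So 0.0073185 × 1.33322 ≈ 0.0098 mbar.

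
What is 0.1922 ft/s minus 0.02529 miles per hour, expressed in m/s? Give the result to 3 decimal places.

0.047 meters per second

0.1922 ft/s = 0.0585826 m/s and 0.02529 mph = 0.0113056 m/s.
0.0585826 − 0.0113056 ≈ 0.047 m/s.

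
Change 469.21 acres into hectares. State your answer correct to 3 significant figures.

1 acre = 0.404686 ha.
469.21 × 0.404686 ≈ 190 ha.

190 ha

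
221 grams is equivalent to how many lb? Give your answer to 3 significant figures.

0.487 lb

1 g = 0.00220462 lb.
Then 221 × 0.00220462 ≈ 0.487 lb.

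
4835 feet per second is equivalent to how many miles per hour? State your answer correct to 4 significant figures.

1 foot per second = 0.681818 mph.
Thus 4835 × 0.681818 ≈ 3297 mph.

3297 mph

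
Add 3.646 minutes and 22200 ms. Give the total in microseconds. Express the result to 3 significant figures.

3.646 min = 2.18760 × 10^8 μs and 22200 ms = 2.22000 × 10^7 μs.
2.18760 × 10^8 + 2.22000 × 10^7 ≈ 2.41 × 10^8 μs.

2.41 × 10^8 μs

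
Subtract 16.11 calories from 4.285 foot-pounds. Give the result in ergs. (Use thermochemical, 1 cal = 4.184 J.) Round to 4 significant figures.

4.285 ft·lbf = 5.80968e+7 erg and 16.11 cal = 6.74042e+8 erg.
5.80968e+7 − 6.74042e+8 ≈ -6.159e+8 erg.

-6.159e+8 ergs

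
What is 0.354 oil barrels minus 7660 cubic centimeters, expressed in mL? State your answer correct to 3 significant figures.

0.354 bbl = 56281.5 mL and 7660 cm³ = 7660.00 mL.
56281.5 − 7660.00 ≈ 48600 mL.

48600 mL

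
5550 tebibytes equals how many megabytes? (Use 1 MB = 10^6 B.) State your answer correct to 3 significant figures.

6.10e+9 megabytes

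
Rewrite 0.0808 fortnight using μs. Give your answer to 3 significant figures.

9.77e+10 μs

1 fortnight = 1.20960e+12 μs.
Thus 0.0808 × 1.20960e+12 ≈ 9.77e+10 μs.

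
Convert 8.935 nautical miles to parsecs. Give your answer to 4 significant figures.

1 nautical mile = 6.00192e-14 pc.
So 8.935 × 6.00192e-14 ≈ 5.363e-13 pc.

5.363e-13 parsecs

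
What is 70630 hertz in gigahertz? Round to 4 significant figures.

1 hertz = 1.00000 × 10^-9 GHz.
Thus 70630 × 1.00000 × 10^-9 ≈ 7.063 × 10^-5 GHz.

7.063 × 10^-5 GHz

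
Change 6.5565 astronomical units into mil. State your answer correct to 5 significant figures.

1 au = 5.88968 × 10^15 mil.
Thus 6.5565 × 5.88968 × 10^15 ≈ 3.8616 × 10^16 mil.

3.8616 × 10^16 mil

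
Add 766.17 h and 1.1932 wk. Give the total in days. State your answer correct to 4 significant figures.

766.17 h = 31.92375 d and 1.1932 wk = 8.352400 d.
31.92375 + 8.352400 ≈ 40.28 d.

40.28 d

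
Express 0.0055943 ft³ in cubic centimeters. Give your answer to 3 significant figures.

158 cm³

1 cubic foot = 28316.8 cm³.
Thus 0.0055943 × 28316.8 ≈ 158 cm³.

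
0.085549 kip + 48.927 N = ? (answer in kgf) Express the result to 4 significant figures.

0.085549 kip = 38.8044 kgf and 48.927 N = 4.98917 kgf.
38.8044 + 4.98917 ≈ 43.79 kgf.

43.79 kgf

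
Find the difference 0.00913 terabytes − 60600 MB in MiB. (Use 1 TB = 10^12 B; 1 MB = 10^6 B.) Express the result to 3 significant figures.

0.00913 TB = 8707.05 MiB and 60600 MB = 57792.7 MiB.
8707.05 − 57792.7 ≈ -49100 MiB.

-49100 mebibytes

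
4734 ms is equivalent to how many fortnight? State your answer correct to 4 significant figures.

1 millisecond = 8.26720e-10 fortnight.
Then 4734 × 8.26720e-10 ≈ 3.914e-6 fortnight.

3.914e-6 fortnight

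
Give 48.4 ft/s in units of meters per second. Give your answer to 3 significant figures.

1 ft/s = 0.304800 m/s.
Then 48.4 × 0.304800 ≈ 14.8 m/s.

14.8 m/s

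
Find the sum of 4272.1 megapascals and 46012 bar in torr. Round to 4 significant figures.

6.656 × 10^7 torr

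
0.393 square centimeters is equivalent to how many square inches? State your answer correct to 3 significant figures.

0.0609 square inches

1 square centimeter = 0.155000 in².
Then 0.393 × 0.155000 ≈ 0.0609 in².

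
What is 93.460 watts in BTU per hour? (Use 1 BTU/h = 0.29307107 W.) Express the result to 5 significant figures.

318.90 BTU per hour

1 watt = 3.41214 BTU per hour.
So 93.460 × 3.41214 ≈ 318.90 BTU/h.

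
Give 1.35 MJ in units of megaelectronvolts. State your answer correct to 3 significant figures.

8.43e+18 MeV

1 MJ = 6.24151e+18 MeV.
Thus 1.35 × 6.24151e+18 ≈ 8.43e+18 MeV.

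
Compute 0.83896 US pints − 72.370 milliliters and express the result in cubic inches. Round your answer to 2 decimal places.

19.81 in³

0.83896 US pt = 24.2250 in³ and 72.370 mL = 4.41629 in³.
24.2250 − 4.41629 ≈ 19.81 in³.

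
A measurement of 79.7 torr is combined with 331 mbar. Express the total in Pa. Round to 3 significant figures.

79.7 torr = 10625.8 Pa and 331 mbar = 33100.0 Pa.
10625.8 + 33100.0 ≈ 43700 Pa.

43700 Pa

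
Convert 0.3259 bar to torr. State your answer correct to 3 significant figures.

244 torr

1 bar = 750.062 torr.
Then 0.3259 × 750.062 ≈ 244 torr.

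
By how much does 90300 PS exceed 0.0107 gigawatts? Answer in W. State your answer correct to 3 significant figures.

5.57e+7 W

90300 PS = 6.64155e+7 W and 0.0107 GW = 1.07000e+7 W.
6.64155e+7 − 1.07000e+7 ≈ 5.57e+7 W.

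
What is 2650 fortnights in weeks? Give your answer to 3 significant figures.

5300 weeks

1 fortnight = 2.00000 weeks.
2650 × 2.00000 ≈ 5300 wk.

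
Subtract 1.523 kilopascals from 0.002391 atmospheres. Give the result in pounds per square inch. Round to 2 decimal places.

-0.19 pounds per square inch

0.002391 atm = 0.0351380 psi and 1.523 kPa = 0.220892 psi.
0.0351380 − 0.220892 ≈ -0.19 psi.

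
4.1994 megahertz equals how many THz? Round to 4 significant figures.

4.199 × 10^-6 terahertz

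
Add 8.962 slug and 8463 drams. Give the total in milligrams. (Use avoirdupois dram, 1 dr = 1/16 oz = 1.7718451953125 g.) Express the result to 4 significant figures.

8.962 slug = 1.30791e+8 mg and 8463 dr = 1.49951e+7 mg.
1.30791e+8 + 1.49951e+7 ≈ 1.458e+8 mg.

1.458e+8 mg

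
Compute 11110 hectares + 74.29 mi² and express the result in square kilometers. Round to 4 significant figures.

11110 ha = 111.100 km² and 74.29 mi² = 192.410 km².
111.100 + 192.410 ≈ 303.5 km².

303.5 square kilometers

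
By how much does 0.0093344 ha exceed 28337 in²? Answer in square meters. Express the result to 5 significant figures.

75.062 m²

0.0093344 ha = 93.3440 m² and 28337 in² = 18.2819 m².
93.3440 − 18.2819 ≈ 75.062 m².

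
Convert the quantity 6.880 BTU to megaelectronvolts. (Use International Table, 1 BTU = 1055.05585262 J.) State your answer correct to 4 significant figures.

1 British thermal unit = 6.58514 × 10^15 MeV.
Thus 6.880 × 6.58514 × 10^15 ≈ 4.531 × 10^16 MeV.

4.531 × 10^16 MeV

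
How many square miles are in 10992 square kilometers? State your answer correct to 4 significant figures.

1 km² = 0.386102 mi².
Then 10992 × 0.386102 ≈ 4244 mi².

4244 mi²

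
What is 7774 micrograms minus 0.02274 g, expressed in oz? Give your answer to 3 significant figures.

-0.000528 oz

7774 μg = 0.000274220 oz and 0.02274 g = 0.000802130 oz.
0.000274220 − 0.000802130 ≈ -0.000528 oz.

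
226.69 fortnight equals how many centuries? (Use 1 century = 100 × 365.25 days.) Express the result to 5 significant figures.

1 fortnight = 0.000383299 century.
Then 226.69 × 0.000383299 ≈ 0.086890 century.

0.086890 century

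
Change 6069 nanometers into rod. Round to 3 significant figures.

1 nm = 1.98839e-10 rod.
6069 × 1.98839e-10 ≈ 1.21e-6 rod.

1.21e-6 rods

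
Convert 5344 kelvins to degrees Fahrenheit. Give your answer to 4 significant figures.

K = (°F + 459.67) × 5/9.
Applying the formula gives 9160 °F.

9160 °F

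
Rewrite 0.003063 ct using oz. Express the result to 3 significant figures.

1 ct = 0.00705479 oz.
0.003063 × 0.00705479 ≈ 2.16e-5 oz.

2.16e-5 oz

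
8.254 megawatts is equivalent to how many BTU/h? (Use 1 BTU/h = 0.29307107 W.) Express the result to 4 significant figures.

2.816e+7 BTU per hour

1 MW = 3.41214e+6 BTU per hour.
Then 8.254 × 3.41214e+6 ≈ 2.816e+7 BTU/h.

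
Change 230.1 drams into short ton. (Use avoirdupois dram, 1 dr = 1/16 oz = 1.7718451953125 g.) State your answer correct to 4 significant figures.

0.0004494 short ton

1 dr = 1.953125 × 10^-6 short tons.
So 230.1 × 1.953125 × 10^-6 ≈ 0.0004494 short ton.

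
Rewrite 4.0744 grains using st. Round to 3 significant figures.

1 gr = 1.02041e-5 stone.
So 4.0744 × 1.02041e-5 ≈ 4.16e-5 st.

4.16e-5 st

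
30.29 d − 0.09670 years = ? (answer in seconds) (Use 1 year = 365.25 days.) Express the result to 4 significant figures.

30.29 d = 2.61706 × 10^6 s and 0.09670 yr = 3.05162 × 10^6 s.
2.61706 × 10^6 − 3.05162 × 10^6 ≈ -434600 s.

-434600 seconds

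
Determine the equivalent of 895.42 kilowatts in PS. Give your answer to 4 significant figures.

1217 PS

1 kilowatt = 1.35962 PS.
Then 895.42 × 1.35962 ≈ 1217 PS.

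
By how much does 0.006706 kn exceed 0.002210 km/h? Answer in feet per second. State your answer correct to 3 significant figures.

0.00930 ft/s

0.006706 kn = 0.0113185 ft/s and 0.002210 km/h = 0.00201407 ft/s.
0.0113185 − 0.00201407 ≈ 0.00930 ft/s.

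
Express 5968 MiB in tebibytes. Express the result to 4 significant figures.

0.005692 tebibytes

1 mebibyte = 9.53674 × 10^-7 TiB.
Thus 5968 × 9.53674 × 10^-7 ≈ 0.005692 TiB.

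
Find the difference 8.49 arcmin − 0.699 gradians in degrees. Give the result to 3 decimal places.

8.49 arcmin = 0.141500 ° and 0.699 grad = 0.629100 °.
0.141500 − 0.629100 ≈ -0.488 °.

-0.488 °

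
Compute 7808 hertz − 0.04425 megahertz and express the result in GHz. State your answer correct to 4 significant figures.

-3.644 × 10^-5 gigahertz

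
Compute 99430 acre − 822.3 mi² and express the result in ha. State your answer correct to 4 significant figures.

-172700 ha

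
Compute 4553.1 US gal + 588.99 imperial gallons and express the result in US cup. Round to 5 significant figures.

4553.1 US gal = 72849.6 US cup and 588.99 imp gal = 11317.6 US cup.
72849.6 + 11317.6 ≈ 84167 US cup.

84167 US cup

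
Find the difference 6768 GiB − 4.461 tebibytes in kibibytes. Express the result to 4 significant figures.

6768 GiB = 7.09676 × 10^9 KiB and 4.461 TiB = 4.78996 × 10^9 KiB.
7.09676 × 10^9 − 4.78996 × 10^9 ≈ 2.307 × 10^9 KiB.

2.307 × 10^9 kibibytes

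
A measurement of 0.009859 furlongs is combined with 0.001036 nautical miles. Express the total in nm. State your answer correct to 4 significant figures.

3.902 × 10^9 nm

0.009859 furlong = 1.98332 × 10^9 nm and 0.001036 nmi = 1.91867 × 10^9 nm.
1.98332 × 10^9 + 1.91867 × 10^9 ≈ 3.902 × 10^9 nm.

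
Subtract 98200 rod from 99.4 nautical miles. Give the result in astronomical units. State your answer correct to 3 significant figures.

-2.07 × 10^-6 au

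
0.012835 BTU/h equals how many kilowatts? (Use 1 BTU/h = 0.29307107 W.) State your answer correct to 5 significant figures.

3.7616e-6 kilowatts

1 BTU/h = 0.000293071 kilowatts.
Then 0.012835 × 0.000293071 ≈ 3.7616e-6 kW.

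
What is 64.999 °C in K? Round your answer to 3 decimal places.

K = °C + 273.15.
Applying the formula gives 338.149 K.

338.149 K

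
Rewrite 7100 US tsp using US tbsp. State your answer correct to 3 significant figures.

2370 US tbsp

1 US teaspoon = 0.333333 US tablespoons.
Then 7100 × 0.333333 ≈ 2370 US tbsp.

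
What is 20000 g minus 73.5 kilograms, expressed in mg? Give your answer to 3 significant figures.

20000 g = 2.00000 × 10^7 mg and 73.5 kg = 7.35000 × 10^7 mg.
2.00000 × 10^7 − 7.35000 × 10^7 ≈ -5.35 × 10^7 mg.

-5.35 × 10^7 mg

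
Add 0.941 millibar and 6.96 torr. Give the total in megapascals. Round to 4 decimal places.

0.0010 MPa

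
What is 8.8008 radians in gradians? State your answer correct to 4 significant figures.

1 rad = 63.6620 grad.
So 8.8008 × 63.6620 ≈ 560.3 grad.

560.3 grad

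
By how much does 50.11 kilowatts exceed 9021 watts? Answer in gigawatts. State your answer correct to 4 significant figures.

50.11 kW = 5.01100e-5 GW and 9021 W = 9.02100e-6 GW.
5.01100e-5 − 9.02100e-6 ≈ 4.109e-5 GW.

4.109e-5 gigawatts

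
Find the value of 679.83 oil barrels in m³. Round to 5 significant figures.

108.08 m³

1 oil barrel = 0.158987 m³.
Then 679.83 × 0.158987 ≈ 108.08 m³.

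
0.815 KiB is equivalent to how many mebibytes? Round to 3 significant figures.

0.000796 mebibytes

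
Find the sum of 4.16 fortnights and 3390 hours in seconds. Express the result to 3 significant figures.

4.16 fortnight = 5.03194 × 10^6 s and 3390 h = 1.22040 × 10^7 s.
5.03194 × 10^6 + 1.22040 × 10^7 ≈ 1.72 × 10^7 s.

1.72 × 10^7 seconds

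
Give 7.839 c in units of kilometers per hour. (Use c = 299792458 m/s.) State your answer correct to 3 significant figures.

8.46 × 10^9 kilometers per hour

1 c = 1.07925 × 10^9 km/h.
So 7.839 × 1.07925 × 10^9 ≈ 8.46 × 10^9 km/h.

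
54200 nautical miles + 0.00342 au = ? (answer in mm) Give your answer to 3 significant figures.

54200 nmi = 1.00378 × 10^11 mm and 0.00342 au = 5.11625 × 10^11 mm.
1.00378 × 10^11 + 5.11625 × 10^11 ≈ 6.12 × 10^11 mm.

6.12 × 10^11 millimeters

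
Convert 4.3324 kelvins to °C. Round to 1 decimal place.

K = °C + 273.15.
Applying the formula gives -268.8 °C.

-268.8 °C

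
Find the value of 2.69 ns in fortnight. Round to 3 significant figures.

2.22e-15 fortnight

1 nanosecond = 8.26720e-16 fortnight.
Thus 2.69 × 8.26720e-16 ≈ 2.22e-15 fortnight.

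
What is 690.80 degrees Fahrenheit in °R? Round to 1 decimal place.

1150.5 °R

°R = °F + 459.67.
Applying the formula gives 1150.5 °R.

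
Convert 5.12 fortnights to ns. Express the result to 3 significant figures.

6.19e+15 nanoseconds

1 fortnight = 1.20960e+15 nanoseconds.
Thus 5.12 × 1.20960e+15 ≈ 6.19e+15 ns.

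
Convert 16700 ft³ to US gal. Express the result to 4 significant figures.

124900 US gal

1 cubic foot = 7.48052 US gal.
16700 × 7.48052 ≈ 124900 US gal.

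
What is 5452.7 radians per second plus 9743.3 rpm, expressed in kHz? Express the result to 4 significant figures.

1.030 kilohertz

5452.7 rad/s = 0.867824 kHz and 9743.3 rpm = 0.162388 kHz.
0.867824 + 0.162388 ≈ 1.030 kHz.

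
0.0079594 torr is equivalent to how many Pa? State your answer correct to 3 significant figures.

1.06 pascals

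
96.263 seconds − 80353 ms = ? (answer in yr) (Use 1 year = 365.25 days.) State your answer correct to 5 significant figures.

96.263 s = 3.05039 × 10^-6 yr and 80353 ms = 2.54623 × 10^-6 yr.
3.05039 × 10^-6 − 2.54623 × 10^-6 ≈ 5.0416 × 10^-7 yr.

5.0416 × 10^-7 years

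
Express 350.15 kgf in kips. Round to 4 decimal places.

0.7719 kips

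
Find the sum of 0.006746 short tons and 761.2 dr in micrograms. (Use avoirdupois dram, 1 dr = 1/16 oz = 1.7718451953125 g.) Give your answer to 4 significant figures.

0.006746 short ton = 6.11987e+9 μg and 761.2 dr = 1.34873e+9 μg.
6.11987e+9 + 1.34873e+9 ≈ 7.469e+9 μg.

7.469e+9 micrograms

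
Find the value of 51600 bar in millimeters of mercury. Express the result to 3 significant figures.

1 bar = 750.062 millimeters of mercury.
Thus 51600 × 750.062 ≈ 3.87 × 10^7 mmHg.

3.87 × 10^7 mmHg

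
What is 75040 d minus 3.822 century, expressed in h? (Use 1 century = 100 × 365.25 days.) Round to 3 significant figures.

75040 d = 1.80096e+6 h and 3.822 century = 3.35037e+6 h.
1.80096e+6 − 3.35037e+6 ≈ -1.55e+6 h.

-1.55e+6 hours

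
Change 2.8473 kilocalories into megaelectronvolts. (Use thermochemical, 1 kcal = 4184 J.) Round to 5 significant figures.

1 kilocalorie = 2.61145e+16 MeV.
So 2.8473 × 2.61145e+16 ≈ 7.4356e+16 MeV.

7.4356e+16 megaelectronvolts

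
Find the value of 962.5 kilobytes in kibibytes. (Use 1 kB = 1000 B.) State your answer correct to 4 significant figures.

939.9 KiB

1 kB = 0.9765625 KiB.
962.5 × 0.9765625 ≈ 939.9 KiB.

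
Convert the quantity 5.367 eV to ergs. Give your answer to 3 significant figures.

8.60e-12 ergs

1 electronvolt = 1.60218e-12 ergs.
Then 5.367 × 1.60218e-12 ≈ 8.60e-12 erg.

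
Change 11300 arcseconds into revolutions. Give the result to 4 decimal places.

0.0087 rev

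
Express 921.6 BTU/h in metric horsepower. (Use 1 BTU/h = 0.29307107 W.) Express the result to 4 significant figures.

1 BTU/h = 0.000398466 metric horsepower.
So 921.6 × 0.000398466 ≈ 0.3672 PS.

0.3672 metric horsepower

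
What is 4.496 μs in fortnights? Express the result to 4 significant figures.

3.717 × 10^-12 fortnight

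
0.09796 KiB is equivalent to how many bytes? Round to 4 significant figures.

1 kibibyte = 1024.00 bytes.
0.09796 × 1024.00 ≈ 100.3 B.

100.3 B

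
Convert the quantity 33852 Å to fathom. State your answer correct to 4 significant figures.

1.851e-6 fathom

1 Å = 5.46807e-11 fathom.
So 33852 × 5.46807e-11 ≈ 1.851e-6 fathom.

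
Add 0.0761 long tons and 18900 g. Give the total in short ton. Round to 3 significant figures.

0.106 short ton

0.0761 long ton = 0.0852320 short ton and 18900 g = 0.0208337 short ton.
0.0852320 + 0.0208337 ≈ 0.106 short ton.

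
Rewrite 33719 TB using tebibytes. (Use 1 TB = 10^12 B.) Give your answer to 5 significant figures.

1 terabyte = 0.909495 TiB.
33719 × 0.909495 ≈ 30667 TiB.

30667 TiB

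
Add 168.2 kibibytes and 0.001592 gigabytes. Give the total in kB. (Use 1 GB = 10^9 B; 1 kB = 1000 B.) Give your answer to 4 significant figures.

1764 kB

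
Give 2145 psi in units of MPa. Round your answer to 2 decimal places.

1 psi = 0.00689476 MPa.
2145 × 0.00689476 ≈ 14.79 MPa.

14.79 MPa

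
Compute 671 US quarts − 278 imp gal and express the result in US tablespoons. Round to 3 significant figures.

-42500 US tbsp

671 US qt = 42944.0 US tbsp and 278 imp gal = 85469.2 US tbsp.
42944.0 − 85469.2 ≈ -42500 US tbsp.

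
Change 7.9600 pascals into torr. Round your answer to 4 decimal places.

1 Pa = 0.00750062 torr.
Then 7.9600 × 0.00750062 ≈ 0.0597 torr.

0.0597 torr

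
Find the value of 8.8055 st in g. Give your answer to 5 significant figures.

55918 g

1 st = 6350.293 g.
8.8055 × 6350.293 ≈ 55918 g.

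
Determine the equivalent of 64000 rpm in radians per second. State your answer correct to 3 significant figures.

1 revolution per minute = 0.104720 radians per second.
So 64000 × 0.104720 ≈ 6700 rad/s.

6700 rad/s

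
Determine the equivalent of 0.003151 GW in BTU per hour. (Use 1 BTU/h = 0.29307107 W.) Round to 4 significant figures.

1 GW = 3.41214e+9 BTU per hour.
0.003151 × 3.41214e+9 ≈ 1.075e+7 BTU/h.

1.075e+7 BTU/h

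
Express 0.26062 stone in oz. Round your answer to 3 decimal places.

1 stone = 224.000 ounces.
Thus 0.26062 × 224.000 ≈ 58.379 oz.

58.379 ounces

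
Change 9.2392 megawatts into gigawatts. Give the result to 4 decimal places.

0.0092 GW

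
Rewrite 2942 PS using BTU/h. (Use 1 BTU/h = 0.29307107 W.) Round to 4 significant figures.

7.383 × 10^6 BTU/h

1 metric horsepower = 2509.63 BTU per hour.
2942 × 2509.63 ≈ 7.383 × 10^6 BTU/h.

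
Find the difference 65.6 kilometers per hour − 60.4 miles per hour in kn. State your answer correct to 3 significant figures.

65.6 km/h = 35.4212 kn and 60.4 mph = 52.4862 kn.
35.4212 − 52.4862 ≈ -17.1 kn.

-17.1 kn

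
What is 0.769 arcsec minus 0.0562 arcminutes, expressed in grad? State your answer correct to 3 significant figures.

-0.000803 gradians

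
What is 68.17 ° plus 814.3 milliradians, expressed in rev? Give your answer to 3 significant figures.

0.319 revolutions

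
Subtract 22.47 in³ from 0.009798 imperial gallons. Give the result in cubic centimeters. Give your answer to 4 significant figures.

0.009798 imp gal = 44.5426 cm³ and 22.47 in³ = 368.217 cm³.
44.5426 − 368.217 ≈ -323.7 cm³.

-323.7 cm³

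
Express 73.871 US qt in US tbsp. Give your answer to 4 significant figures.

1 US qt = 64.0000 US tbsp.
Then 73.871 × 64.0000 ≈ 4728 US tbsp.

4728 US tbsp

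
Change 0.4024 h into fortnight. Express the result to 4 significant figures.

0.001198 fortnight

1 hour = 0.00297619 fortnights.
0.4024 × 0.00297619 ≈ 0.001198 fortnight.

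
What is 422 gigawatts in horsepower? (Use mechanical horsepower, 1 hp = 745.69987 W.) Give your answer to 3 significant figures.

5.66e+8 hp

1 GW = 1.34102e+6 horsepower.
So 422 × 1.34102e+6 ≈ 5.66e+8 hp.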